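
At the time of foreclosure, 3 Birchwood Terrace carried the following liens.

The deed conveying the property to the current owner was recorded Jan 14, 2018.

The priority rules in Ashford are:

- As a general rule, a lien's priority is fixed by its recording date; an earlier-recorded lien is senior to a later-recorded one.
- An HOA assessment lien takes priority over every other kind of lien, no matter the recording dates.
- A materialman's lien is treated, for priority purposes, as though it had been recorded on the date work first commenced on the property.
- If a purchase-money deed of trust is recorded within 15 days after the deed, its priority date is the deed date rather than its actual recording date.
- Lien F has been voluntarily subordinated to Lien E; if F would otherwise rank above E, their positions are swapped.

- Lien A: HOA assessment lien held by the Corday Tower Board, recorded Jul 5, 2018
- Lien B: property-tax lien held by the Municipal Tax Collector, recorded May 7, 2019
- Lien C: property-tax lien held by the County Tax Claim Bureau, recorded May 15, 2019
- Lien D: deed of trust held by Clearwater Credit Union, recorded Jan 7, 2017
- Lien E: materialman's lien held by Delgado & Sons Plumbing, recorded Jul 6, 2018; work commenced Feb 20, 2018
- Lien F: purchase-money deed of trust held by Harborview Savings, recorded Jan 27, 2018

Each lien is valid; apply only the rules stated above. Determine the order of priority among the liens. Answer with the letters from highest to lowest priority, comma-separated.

A, D, E, F, B, C

Adjusting effective dates: E is treated as recorded Feb 20, 2018, the work-commencement date; F's effective date is the deed date, Jan 14, 2018.
A, as an HOA assessment lien, has superpriority and ranks first.
Ordering the rest by effective date: D (Jan 7, 2017), F (Jan 14, 2018), E (Feb 20, 2018), B (May 7, 2019), C (May 15, 2019).
F is senior to E before the subordination, so the two trade places.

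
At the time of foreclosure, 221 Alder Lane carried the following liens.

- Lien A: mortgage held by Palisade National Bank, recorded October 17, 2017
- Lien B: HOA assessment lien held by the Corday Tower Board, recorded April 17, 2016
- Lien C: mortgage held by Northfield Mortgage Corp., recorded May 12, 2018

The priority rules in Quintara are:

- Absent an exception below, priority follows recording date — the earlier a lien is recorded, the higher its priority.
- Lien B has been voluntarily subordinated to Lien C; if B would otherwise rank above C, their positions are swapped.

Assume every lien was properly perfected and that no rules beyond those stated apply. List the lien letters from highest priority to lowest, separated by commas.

C, A, B

By effective date: B (April 17, 2016), A (October 17, 2017), C (May 12, 2018).
Because B would otherwise rank above C, the subordination swaps them.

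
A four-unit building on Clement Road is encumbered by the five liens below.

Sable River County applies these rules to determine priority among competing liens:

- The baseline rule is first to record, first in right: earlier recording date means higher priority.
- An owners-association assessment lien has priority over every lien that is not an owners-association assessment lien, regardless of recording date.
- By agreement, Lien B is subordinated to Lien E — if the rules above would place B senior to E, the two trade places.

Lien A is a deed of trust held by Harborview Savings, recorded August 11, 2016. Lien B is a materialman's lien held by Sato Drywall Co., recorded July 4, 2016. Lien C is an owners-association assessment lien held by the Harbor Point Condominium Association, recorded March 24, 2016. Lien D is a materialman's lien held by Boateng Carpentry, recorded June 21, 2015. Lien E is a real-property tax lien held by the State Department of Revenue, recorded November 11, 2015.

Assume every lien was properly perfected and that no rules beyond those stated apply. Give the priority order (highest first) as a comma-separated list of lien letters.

C, D, E, B, A

C, as an owners-association assessment lien, has superpriority and ranks first.
Ordering the rest by effective date: D (June 21, 2015), E (November 11, 2015), B (July 4, 2016), A (August 11, 2016).
Since B is not senior to E, the subordination leaves the order unchanged.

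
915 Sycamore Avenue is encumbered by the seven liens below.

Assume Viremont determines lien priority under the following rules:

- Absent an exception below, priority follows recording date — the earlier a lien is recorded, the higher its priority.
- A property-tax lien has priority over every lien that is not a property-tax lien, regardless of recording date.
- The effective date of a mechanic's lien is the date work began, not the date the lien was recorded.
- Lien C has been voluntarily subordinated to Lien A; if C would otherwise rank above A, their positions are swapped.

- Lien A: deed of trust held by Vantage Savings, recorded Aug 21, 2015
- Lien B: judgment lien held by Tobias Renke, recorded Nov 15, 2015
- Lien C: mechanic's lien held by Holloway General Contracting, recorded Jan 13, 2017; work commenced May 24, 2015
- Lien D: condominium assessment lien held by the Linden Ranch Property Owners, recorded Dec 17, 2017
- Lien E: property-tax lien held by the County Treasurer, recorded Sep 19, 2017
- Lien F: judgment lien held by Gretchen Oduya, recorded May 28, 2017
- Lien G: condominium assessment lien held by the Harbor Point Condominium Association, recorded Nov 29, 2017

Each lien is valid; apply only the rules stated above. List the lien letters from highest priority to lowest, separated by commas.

Adjusting effective dates: C's effective date is May 24, 2015, when work began.
E, as a property-tax lien, has superpriority and ranks first.
Among the remaining liens, by effective date: C (May 24, 2015), A (Aug 21, 2015), B (Nov 15, 2015), F (May 28, 2017), G (Nov 29, 2017), D (Dec 17, 2017).
The subordination applies — C was senior to A — so C and A swap.

E, A, C, B, F, G, D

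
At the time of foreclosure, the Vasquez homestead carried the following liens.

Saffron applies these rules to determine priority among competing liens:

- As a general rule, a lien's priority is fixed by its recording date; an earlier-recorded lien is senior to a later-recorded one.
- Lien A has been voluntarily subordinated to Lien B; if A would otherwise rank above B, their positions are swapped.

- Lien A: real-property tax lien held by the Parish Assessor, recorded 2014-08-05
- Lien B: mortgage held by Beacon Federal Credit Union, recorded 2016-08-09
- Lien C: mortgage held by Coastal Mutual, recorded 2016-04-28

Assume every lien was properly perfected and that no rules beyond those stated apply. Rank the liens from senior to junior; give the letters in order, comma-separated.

Sorted by effective date: A (2014-08-05), C (2016-04-28), B (2016-08-09).
A is senior to B before the subordination, so the two trade places.

B, C, A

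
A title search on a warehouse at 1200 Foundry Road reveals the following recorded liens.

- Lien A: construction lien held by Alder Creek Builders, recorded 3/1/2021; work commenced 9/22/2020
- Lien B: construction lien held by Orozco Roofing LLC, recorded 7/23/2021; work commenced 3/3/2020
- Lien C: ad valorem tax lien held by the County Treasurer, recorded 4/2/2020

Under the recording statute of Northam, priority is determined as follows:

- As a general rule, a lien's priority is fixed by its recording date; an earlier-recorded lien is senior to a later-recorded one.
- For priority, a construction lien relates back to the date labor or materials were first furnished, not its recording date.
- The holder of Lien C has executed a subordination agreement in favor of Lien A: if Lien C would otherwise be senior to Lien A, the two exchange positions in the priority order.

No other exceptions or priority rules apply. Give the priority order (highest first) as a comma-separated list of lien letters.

B, A, C

Effective dates: A's effective date is 9/22/2020, when work began; B is treated as recorded 3/3/2020, the work-commencement date.
Sorted by effective date: B (3/3/2020), C (4/2/2020), A (9/22/2020).
Because C would otherwise rank above A, the subordination swaps them.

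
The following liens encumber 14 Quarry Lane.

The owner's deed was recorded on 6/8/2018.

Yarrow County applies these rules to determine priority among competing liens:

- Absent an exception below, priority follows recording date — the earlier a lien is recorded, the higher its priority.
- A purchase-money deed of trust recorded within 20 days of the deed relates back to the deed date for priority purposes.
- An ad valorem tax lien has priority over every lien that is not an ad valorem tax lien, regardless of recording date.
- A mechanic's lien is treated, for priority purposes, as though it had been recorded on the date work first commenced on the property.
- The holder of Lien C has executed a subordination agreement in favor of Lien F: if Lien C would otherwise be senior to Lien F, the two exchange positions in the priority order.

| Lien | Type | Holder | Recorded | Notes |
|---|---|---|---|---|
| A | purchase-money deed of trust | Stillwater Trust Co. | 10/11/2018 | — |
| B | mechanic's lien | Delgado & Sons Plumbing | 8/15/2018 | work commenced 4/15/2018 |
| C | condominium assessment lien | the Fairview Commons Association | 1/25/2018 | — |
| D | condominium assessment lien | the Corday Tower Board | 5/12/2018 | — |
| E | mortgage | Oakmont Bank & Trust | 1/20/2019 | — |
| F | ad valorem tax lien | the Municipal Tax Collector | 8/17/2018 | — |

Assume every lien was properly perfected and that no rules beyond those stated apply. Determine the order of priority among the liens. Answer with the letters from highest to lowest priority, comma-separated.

F, C, B, D, A, E

Effective dates after the stated exceptions: A missed the 20-day window (125 days after the deed), so its recording date stands; B's effective date is 4/15/2018, when work began.
F is an ad valorem tax lien, so it outranks all other liens regardless of date.
Remaining liens by effective date: C (1/25/2018), B (4/15/2018), D (5/12/2018), A (10/11/2018), E (1/20/2019).
Since C is not senior to F, the subordination leaves the order unchanged.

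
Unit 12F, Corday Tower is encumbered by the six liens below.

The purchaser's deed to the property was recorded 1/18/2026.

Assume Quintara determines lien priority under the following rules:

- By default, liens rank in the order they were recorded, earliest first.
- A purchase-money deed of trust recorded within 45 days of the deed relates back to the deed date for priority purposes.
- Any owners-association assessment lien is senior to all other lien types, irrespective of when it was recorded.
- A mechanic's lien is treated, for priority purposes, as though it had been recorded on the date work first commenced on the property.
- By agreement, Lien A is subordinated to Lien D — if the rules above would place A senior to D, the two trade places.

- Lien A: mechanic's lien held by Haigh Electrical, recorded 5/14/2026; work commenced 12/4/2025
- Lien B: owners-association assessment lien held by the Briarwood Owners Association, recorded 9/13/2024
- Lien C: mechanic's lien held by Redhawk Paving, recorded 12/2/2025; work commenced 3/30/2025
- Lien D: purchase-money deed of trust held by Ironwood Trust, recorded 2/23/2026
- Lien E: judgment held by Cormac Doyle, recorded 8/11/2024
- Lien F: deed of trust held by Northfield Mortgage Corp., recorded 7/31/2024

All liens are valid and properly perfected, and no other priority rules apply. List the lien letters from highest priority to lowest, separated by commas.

B, F, E, C, D, A

First, effective dates: A is treated as recorded 12/4/2025, the work-commencement date; C relates back to 3/30/2025 (work commenced); D was recorded within the 45-day window, so its effective date is the deed date 1/18/2026.
B is an owners-association assessment lien and takes priority over every other lien.
Remaining liens by effective date: F (7/31/2024), E (8/11/2024), C (3/30/2025), A (12/4/2025), D (1/18/2026).
A is senior to D before the subordination, so the two trade places.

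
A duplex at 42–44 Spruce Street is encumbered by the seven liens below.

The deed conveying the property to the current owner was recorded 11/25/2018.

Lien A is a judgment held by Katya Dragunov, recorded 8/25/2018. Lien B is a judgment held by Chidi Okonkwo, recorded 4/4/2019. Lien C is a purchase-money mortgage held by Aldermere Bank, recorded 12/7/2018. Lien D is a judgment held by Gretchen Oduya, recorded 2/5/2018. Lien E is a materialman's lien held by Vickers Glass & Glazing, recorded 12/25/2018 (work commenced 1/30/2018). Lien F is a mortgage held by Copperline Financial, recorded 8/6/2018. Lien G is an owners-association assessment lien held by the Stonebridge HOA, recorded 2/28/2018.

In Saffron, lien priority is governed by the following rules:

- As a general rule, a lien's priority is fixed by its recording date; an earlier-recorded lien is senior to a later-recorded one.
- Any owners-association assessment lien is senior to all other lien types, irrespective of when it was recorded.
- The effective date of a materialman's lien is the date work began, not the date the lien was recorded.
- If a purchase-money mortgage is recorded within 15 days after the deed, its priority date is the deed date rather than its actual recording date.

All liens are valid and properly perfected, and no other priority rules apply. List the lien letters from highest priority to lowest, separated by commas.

G, E, D, F, A, C, B

Adjusting effective dates: C's effective date is the deed date, 11/25/2018; E's effective date is 1/30/2018, when work began.
As an owners-association assessment lien, G is senior to every other lien.
Remaining liens by effective date: E (1/30/2018), D (2/5/2018), F (8/6/2018), A (8/25/2018), C (11/25/2018), B (4/4/2019).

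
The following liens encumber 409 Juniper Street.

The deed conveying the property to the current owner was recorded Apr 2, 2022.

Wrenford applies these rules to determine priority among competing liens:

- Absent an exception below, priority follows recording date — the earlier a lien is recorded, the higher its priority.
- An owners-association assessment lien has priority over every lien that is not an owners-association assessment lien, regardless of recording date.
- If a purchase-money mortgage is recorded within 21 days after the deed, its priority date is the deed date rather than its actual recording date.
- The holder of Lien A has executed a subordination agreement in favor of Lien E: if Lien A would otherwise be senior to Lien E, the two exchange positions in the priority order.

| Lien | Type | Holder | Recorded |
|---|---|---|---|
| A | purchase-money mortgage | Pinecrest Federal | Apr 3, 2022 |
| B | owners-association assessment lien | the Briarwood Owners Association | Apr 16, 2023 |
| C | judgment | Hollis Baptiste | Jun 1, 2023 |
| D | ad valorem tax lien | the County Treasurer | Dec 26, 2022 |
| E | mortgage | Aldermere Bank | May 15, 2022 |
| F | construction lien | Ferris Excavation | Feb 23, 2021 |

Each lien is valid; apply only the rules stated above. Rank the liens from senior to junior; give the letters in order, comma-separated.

Effective dates: A relates back to the deed date Apr 2, 2022.
As an owners-association assessment lien, B is senior to every other lien.
Remaining liens by effective date: F (Feb 23, 2021), A (Apr 2, 2022), E (May 15, 2022), D (Dec 26, 2022), C (Jun 1, 2023).
A would otherwise be senior to E, so under the subordination agreement A and E exchange positions.

B, F, E, A, D, C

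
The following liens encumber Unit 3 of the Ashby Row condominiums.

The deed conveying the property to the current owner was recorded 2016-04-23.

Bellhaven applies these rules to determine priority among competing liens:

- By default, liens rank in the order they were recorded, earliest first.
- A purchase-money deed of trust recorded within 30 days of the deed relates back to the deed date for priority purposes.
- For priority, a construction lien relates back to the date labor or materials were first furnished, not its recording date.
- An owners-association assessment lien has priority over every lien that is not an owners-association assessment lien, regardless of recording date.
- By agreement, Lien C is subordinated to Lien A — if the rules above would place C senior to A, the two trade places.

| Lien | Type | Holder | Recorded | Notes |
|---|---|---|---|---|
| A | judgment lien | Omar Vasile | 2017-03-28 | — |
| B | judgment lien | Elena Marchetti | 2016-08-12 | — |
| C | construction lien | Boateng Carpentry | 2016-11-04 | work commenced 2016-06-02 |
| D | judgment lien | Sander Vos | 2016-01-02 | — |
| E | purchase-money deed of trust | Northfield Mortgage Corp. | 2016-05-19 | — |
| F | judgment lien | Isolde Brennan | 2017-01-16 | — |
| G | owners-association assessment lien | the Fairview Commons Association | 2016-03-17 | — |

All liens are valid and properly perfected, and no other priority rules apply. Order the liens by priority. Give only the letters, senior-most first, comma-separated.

G, D, E, A, B, F, C

First, effective dates: C's effective date is 2016-06-02, when work began; E was recorded within the 30-day window, so its effective date is the deed date 2016-04-23.
G is an owners-association assessment lien and takes priority over every other lien.
The other liens, earliest effective date first: D (2016-01-02), E (2016-04-23), C (2016-06-02), B (2016-08-12), F (2017-01-16), A (2017-03-28).
The subordination applies — C was senior to A — so C and A swap.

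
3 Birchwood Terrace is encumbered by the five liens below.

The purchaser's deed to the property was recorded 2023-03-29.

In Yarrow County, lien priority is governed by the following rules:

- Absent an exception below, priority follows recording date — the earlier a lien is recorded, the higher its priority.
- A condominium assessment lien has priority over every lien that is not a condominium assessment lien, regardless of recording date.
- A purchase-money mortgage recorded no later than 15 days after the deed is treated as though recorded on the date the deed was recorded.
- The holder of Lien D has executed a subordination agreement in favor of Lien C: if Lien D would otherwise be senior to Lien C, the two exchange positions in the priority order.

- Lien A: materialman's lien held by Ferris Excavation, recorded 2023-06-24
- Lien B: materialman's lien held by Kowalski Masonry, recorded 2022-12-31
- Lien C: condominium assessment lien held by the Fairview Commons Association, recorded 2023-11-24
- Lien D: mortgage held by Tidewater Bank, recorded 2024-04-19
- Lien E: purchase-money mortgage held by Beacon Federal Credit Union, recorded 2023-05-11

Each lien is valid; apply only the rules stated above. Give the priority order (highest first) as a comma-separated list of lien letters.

Effective dates after the stated exceptions: E missed the 15-day window (43 days after the deed), so its recording date stands.
C is a condominium assessment lien, so it outranks all other liens regardless of date.
Remaining liens by effective date: B (2022-12-31), E (2023-05-11), A (2023-06-24), D (2024-04-19).
D is already junior to C, so the subordination agreement changes nothing.

C, B, E, A, D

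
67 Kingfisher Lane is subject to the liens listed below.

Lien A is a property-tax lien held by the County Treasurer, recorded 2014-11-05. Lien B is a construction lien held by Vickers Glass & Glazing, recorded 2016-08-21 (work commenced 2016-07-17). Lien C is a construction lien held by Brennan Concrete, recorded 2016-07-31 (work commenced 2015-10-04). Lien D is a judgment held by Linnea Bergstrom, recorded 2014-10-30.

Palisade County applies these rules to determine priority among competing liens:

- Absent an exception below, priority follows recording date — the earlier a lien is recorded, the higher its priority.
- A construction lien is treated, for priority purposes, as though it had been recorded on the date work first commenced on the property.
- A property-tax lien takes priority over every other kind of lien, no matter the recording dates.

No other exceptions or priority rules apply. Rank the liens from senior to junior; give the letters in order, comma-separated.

Effective dates after the stated exceptions: B's effective date is 2016-07-17, when work began; C's effective date is 2015-10-04, when work began.
A, as a property-tax lien, has superpriority and ranks first.
Ordering the rest by effective date: D (2014-10-30), C (2015-10-04), B (2016-07-17).

A, D, C, B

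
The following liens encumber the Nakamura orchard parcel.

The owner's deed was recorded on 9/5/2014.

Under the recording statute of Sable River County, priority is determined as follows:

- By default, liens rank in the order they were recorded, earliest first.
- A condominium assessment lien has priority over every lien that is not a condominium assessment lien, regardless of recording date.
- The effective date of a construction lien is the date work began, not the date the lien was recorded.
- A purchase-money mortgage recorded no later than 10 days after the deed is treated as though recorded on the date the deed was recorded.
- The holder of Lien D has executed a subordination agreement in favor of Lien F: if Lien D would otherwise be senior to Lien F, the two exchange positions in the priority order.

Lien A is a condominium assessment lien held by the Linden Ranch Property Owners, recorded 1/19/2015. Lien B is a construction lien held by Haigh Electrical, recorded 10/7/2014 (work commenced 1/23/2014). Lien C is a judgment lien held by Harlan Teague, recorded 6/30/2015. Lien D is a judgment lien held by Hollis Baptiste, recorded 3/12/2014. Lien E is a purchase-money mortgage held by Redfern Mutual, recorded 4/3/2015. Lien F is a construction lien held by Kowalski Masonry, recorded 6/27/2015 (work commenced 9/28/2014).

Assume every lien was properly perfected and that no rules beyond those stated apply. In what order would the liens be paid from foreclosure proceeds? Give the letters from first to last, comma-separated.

First, effective dates: B's effective date is 1/23/2014, when work began; E was recorded 210 days after the deed — beyond 10 days — so no relation-back applies; F's effective date is 9/28/2014, when work began.
A is a condominium assessment lien, so it outranks all other liens regardless of date.
The other liens, earliest effective date first: B (1/23/2014), D (3/12/2014), F (9/28/2014), E (4/3/2015), C (6/30/2015).
Because D would otherwise rank above F, the subordination swaps them.

A, B, F, D, E, C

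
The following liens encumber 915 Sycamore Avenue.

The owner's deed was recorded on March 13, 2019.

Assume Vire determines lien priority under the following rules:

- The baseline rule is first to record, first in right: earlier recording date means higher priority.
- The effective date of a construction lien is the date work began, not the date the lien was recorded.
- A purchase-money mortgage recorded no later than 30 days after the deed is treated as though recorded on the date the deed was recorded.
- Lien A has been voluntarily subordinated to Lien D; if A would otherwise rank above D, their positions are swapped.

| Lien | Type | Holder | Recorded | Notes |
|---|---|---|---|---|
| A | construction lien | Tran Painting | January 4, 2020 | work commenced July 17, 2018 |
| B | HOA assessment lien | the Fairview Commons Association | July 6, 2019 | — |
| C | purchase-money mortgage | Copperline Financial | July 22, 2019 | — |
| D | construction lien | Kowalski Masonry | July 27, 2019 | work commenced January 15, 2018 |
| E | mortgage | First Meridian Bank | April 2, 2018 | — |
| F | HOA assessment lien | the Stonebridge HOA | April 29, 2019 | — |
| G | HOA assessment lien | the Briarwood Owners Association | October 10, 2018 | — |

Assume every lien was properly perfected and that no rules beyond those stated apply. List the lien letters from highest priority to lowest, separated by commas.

D, E, A, G, F, B, C

First, effective dates: A relates back to July 17, 2018 (work commenced); C missed the 30-day window (131 days after the deed), so its recording date stands; D's effective date is January 15, 2018, when work began.
Ordering by effective date: D (January 15, 2018), E (April 2, 2018), A (July 17, 2018), G (October 10, 2018), F (April 29, 2019), B (July 6, 2019), C (July 22, 2019).
A is already junior to D, so the subordination agreement changes nothing.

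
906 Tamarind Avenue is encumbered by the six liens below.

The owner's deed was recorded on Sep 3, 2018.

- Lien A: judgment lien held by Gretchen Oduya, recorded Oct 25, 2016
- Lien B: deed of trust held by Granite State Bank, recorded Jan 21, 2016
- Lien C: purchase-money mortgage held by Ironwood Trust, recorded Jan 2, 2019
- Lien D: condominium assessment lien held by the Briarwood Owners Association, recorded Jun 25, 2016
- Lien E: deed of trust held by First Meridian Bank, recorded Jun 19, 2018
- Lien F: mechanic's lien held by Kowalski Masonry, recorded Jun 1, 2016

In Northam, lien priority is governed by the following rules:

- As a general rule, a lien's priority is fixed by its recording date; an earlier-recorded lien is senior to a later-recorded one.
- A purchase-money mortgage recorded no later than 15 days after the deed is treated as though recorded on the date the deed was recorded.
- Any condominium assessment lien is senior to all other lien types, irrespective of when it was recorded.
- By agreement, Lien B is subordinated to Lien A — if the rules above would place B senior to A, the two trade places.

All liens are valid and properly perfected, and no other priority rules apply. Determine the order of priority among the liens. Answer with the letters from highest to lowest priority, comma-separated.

D, A, F, B, E, C

Effective dates after the stated exceptions: C was recorded 121 days after the deed, outside the 15-day window, so it keeps its recording date.
D, as a condominium assessment lien, has superpriority and ranks first.
Ordering the rest by effective date: B (Jan 21, 2016), F (Jun 1, 2016), A (Oct 25, 2016), E (Jun 19, 2018), C (Jan 2, 2019).
B is senior to A before the subordination, so the two trade places.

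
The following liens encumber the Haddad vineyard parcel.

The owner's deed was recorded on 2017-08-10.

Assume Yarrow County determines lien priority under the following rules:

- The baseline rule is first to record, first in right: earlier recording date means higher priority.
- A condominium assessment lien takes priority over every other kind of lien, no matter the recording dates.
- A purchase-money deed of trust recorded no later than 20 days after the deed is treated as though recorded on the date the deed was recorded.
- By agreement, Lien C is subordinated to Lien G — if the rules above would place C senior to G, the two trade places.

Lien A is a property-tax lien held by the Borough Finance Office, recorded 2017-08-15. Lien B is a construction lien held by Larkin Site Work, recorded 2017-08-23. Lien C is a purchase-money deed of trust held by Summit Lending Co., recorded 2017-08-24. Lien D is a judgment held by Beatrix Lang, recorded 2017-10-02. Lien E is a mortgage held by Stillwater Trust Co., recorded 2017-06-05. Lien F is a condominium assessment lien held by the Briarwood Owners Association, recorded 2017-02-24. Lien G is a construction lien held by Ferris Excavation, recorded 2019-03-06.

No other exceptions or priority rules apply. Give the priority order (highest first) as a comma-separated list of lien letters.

Effective dates after the stated exceptions: C relates back to the deed date 2017-08-10.
F is a condominium assessment lien, so it outranks all other liens regardless of date.
The other liens, earliest effective date first: E (2017-06-05), C (2017-08-10), A (2017-08-15), B (2017-08-23), D (2017-10-02), G (2019-03-06).
The subordination applies — C was senior to G — so C and G swap.

F, E, G, A, B, D, C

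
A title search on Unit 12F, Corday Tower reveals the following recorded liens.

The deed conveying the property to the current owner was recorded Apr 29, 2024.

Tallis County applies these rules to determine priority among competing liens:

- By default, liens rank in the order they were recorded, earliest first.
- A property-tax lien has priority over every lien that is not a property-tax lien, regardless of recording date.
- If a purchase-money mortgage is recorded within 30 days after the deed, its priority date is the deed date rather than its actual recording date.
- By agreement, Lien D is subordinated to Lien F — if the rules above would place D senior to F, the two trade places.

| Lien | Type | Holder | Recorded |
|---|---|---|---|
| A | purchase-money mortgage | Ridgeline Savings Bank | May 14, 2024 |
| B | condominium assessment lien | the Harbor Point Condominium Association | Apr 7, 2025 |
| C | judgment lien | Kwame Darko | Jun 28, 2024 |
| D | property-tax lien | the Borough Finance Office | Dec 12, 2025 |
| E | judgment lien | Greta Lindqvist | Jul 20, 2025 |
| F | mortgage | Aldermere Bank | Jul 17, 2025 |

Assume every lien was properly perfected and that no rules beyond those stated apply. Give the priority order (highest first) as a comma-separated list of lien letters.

Effective dates after the stated exceptions: A relates back to the deed date Apr 29, 2024.
D, as a property-tax lien, has superpriority and ranks first.
Remaining liens by effective date: A (Apr 29, 2024), C (Jun 28, 2024), B (Apr 7, 2025), F (Jul 17, 2025), E (Jul 20, 2025).
Because D would otherwise rank above F, the subordination swaps them.

F, A, C, B, D, E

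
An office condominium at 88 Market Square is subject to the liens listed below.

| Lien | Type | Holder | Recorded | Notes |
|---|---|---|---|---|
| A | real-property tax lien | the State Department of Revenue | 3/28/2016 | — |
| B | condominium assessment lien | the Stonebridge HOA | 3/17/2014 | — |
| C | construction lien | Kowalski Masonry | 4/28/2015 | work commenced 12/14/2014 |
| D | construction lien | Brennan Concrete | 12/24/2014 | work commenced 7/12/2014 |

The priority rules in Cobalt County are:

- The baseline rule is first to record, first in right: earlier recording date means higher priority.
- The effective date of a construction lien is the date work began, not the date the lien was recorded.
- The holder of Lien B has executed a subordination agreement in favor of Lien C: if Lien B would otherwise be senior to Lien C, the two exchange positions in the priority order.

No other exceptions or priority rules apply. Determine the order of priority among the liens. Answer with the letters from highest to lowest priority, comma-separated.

Effective dates: C's effective date is 12/14/2014, when work began; D's effective date is 7/12/2014, when work began.
Ordering by effective date: B (3/17/2014), D (7/12/2014), C (12/14/2014), A (3/28/2016).
The subordination applies — B was senior to C — so B and C swap.

C, D, B, A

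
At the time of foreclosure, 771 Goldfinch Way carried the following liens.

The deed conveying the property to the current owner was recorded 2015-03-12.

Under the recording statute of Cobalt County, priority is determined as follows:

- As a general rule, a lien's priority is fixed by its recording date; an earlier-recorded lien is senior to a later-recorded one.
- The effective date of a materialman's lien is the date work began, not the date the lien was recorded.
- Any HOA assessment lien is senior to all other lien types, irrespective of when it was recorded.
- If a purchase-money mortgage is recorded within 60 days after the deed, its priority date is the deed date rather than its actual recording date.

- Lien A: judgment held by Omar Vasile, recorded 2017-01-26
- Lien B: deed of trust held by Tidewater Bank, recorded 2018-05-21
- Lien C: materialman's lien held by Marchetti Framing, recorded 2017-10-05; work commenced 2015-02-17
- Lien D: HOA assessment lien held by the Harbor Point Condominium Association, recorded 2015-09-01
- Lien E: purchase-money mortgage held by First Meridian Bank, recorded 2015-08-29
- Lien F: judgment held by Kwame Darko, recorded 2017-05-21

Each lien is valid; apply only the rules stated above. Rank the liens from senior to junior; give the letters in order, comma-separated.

Effective dates: C's effective date is 2015-02-17, when work began; E missed the 60-day window (170 days after the deed), so its recording date stands.
As an HOA assessment lien, D is senior to every other lien.
Among the remaining liens, by effective date: C (2015-02-17), E (2015-08-29), A (2017-01-26), F (2017-05-21), B (2018-05-21).

D, C, E, A, F, B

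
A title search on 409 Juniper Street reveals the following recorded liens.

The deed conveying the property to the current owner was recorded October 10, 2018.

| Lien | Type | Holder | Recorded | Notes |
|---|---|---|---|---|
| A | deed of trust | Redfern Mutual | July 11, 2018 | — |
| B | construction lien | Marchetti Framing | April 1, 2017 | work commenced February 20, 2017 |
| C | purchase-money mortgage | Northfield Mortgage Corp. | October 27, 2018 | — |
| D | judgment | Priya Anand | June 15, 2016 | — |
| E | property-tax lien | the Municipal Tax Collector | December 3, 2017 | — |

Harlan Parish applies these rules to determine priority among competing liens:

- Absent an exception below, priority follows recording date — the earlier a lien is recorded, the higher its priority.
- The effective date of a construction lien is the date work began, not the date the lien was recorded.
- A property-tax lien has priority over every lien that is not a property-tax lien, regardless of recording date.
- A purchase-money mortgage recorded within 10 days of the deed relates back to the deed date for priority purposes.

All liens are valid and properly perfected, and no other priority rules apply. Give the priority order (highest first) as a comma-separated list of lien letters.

E, D, B, A, C

First, effective dates: B relates back to February 20, 2017 (work commenced); C was recorded 17 days after the deed, outside the 10-day window, so it keeps its recording date.
As a property-tax lien, E is senior to every other lien.
Remaining liens by effective date: D (June 15, 2016), B (February 20, 2017), A (July 11, 2018), C (October 27, 2018).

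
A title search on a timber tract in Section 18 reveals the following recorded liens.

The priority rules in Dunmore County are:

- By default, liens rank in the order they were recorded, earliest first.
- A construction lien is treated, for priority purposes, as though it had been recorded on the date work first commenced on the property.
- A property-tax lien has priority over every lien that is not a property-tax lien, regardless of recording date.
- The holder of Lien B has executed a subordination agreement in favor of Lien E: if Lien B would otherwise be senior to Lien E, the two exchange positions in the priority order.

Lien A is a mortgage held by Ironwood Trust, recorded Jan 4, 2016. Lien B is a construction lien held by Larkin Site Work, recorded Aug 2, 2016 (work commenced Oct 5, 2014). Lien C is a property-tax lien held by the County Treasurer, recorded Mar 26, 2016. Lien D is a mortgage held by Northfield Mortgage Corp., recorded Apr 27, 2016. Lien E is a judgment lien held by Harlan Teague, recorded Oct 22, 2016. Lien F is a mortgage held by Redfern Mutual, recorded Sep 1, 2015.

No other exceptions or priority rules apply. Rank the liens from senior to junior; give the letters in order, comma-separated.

Effective dates after the stated exceptions: B is treated as recorded Oct 5, 2014, the work-commencement date.
C, as a property-tax lien, has superpriority and ranks first.
Remaining liens by effective date: B (Oct 5, 2014), F (Sep 1, 2015), A (Jan 4, 2016), D (Apr 27, 2016), E (Oct 22, 2016).
B would otherwise be senior to E, so under the subordination agreement B and E exchange positions.

C, E, F, A, D, B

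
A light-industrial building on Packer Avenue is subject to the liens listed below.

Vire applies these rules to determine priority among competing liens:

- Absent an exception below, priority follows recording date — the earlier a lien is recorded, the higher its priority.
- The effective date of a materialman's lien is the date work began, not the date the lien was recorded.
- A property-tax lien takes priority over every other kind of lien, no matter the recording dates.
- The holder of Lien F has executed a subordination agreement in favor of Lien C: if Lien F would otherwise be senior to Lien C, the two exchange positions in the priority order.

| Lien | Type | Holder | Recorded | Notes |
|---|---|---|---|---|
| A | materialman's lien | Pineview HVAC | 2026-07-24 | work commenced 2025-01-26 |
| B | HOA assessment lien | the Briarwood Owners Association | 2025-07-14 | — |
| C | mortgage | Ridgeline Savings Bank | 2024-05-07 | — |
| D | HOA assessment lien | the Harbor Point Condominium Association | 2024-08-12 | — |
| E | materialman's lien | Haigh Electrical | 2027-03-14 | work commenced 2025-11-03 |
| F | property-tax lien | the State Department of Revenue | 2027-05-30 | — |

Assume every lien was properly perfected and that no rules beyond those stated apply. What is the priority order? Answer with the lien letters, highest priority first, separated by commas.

First, effective dates: A relates back to 2025-01-26 (work commenced); E is treated as recorded 2025-11-03, the work-commencement date.
F is a property-tax lien, so it outranks all other liens regardless of date.
Ordering the rest by effective date: C (2024-05-07), D (2024-08-12), A (2025-01-26), B (2025-07-14), E (2025-11-03).
The subordination applies — F was senior to C — so F and C swap.

C, F, D, A, B, E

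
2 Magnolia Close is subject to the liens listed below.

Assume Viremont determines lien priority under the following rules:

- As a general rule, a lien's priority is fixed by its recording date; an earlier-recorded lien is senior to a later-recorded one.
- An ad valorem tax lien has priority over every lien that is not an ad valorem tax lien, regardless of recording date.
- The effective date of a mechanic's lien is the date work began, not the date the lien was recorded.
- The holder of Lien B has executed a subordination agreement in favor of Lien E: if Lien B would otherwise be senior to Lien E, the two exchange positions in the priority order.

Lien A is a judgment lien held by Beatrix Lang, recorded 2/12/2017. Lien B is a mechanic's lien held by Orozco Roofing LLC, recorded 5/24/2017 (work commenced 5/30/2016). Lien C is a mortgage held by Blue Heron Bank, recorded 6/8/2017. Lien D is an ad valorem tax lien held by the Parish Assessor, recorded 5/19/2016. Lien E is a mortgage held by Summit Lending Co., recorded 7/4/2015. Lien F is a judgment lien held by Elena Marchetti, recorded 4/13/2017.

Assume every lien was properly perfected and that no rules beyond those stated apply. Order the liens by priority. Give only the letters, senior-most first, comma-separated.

Effective dates: B is treated as recorded 5/30/2016, the work-commencement date.
D, as an ad valorem tax lien, has superpriority and ranks first.
The other liens, earliest effective date first: E (7/4/2015), B (5/30/2016), A (2/12/2017), F (4/13/2017), C (6/8/2017).
B is already junior to E, so the subordination agreement changes nothing.

D, E, B, A, F, C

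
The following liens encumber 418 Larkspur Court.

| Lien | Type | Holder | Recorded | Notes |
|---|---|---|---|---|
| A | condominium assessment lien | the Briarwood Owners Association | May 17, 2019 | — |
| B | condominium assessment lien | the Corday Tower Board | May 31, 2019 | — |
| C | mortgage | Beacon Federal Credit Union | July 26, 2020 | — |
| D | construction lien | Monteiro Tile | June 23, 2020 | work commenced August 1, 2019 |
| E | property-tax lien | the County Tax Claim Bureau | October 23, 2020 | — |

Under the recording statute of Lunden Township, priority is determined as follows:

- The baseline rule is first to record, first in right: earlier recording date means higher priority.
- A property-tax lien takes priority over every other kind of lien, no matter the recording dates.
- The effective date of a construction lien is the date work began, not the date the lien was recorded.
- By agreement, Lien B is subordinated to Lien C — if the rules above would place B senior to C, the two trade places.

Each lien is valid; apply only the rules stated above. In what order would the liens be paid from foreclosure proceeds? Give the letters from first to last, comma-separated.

E, A, C, D, B

Effective dates after the stated exceptions: D is treated as recorded August 1, 2019, the work-commencement date.
As a property-tax lien, E is senior to every other lien.
Among the remaining liens, by effective date: A (May 17, 2019), B (May 31, 2019), D (August 1, 2019), C (July 26, 2020).
The subordination applies — B was senior to C — so B and C swap.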